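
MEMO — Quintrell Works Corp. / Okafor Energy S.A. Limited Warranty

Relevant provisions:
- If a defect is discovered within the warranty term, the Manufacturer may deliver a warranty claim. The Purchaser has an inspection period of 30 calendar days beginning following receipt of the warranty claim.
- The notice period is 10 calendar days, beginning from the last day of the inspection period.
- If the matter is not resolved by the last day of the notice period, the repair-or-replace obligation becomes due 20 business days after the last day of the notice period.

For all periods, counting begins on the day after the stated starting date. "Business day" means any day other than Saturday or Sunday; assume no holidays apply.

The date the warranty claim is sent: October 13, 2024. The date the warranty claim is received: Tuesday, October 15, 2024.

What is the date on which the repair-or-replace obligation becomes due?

Adding 30 calendar days to October 15, 2024 gives November 14, 2024, which is the last day of the inspection period.
The last day of the notice period: 10 calendar days after November 14, 2024 is November 24, 2024.
The date on which the repair-or-replace obligation becomes due: 20 business days after Sunday, November 24, 2024, skipping weekends — Nov 25, Nov 26, Nov 27, Nov 28, …, Dec 18, Dec 19, Dec 20 — lands on Friday, December 20, 2024.

December 20, 2024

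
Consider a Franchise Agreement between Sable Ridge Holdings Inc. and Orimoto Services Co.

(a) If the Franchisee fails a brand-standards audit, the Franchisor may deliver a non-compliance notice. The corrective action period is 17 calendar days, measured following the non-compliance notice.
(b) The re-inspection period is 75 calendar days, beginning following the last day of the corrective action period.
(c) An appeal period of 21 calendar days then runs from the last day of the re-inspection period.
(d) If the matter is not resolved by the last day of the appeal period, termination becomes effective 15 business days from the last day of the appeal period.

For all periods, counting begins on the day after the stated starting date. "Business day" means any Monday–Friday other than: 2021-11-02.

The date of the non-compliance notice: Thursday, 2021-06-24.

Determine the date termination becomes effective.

2021-11-08

The last day of the corrective action period: 2021-06-24 + 17 days = 2021-07-11.
The last day of the re-inspection period: 75 calendar days after 2021-07-11 is 2021-09-24.
The last day of the appeal period: 2021-09-24 + 21 days = 2021-10-15.
From Friday, 2021-10-15, 15 business days (Oct 18, Oct 19, Oct 20, Oct 21, …, Nov 4, Nov 5, Nov 8, skipping weekends and the listed holiday on Nov 2) brings us to Monday, 2021-11-08, which is the date termination becomes effective.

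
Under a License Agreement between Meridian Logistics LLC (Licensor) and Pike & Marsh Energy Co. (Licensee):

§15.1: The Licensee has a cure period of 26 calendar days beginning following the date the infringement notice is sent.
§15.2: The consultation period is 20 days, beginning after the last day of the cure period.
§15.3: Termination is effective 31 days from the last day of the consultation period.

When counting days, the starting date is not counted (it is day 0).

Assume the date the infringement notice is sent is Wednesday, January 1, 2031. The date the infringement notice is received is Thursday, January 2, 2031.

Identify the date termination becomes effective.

March 19, 2031

Adding 26 calendar days to January 1, 2031 gives January 27, 2031, which is the last day of the cure period.
Adding 20 calendar days to January 27, 2031 gives February 16, 2031, which is the last day of the consultation period.
The date termination becomes effective: February 16, 2031 + 31 days = March 19, 2031.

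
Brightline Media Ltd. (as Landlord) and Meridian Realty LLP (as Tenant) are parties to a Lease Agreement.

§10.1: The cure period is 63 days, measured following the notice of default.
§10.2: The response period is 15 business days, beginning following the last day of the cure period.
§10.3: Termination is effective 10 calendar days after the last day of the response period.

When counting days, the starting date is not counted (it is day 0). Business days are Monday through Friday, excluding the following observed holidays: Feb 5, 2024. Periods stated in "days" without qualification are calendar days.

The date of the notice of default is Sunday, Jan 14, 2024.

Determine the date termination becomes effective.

Apr 15, 2024

The last day of the cure period: Jan 14, 2024 + 63 days = Mar 17, 2024.
The last day of the response period: counting 15 business days from Sunday, Mar 17, 2024 (Mar 18, Mar 19, Mar 20, Mar 21, …, Apr 3, Apr 4, Apr 5, skipping weekends) reaches Friday, Apr 5, 2024.
The date termination becomes effective: Apr 5, 2024 + 10 days = Apr 15, 2024.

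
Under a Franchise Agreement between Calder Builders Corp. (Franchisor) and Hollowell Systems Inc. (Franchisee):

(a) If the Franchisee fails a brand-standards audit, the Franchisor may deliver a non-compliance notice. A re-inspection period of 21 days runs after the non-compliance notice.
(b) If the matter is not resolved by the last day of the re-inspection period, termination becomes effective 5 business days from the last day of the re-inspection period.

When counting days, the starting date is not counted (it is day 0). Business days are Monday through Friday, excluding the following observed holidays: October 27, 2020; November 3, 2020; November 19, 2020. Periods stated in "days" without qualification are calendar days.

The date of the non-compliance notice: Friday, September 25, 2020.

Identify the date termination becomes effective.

The last day of the re-inspection period: 21 calendar days after September 25, 2020 is October 16, 2020.
From Friday, October 16, 2020, 5 business days (Oct 19, Oct 20, Oct 21, Oct 22, Oct 23, skipping weekends) brings us to Friday, October 23, 2020, which is the date termination becomes effective.

October 23, 2020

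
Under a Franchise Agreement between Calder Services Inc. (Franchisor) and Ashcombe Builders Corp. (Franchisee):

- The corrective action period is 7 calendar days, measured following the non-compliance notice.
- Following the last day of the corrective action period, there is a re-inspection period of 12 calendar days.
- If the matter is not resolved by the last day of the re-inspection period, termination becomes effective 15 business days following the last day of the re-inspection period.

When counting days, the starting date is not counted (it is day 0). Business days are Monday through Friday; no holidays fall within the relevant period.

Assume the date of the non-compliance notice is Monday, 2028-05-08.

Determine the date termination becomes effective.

The last day of the corrective action period: 7 calendar days after 2028-05-08 is 2028-05-15.
The last day of the re-inspection period: 2028-05-15 + 12 days = 2028-05-27.
The date termination becomes effective: 15 business days after Saturday, 2028-05-27, skipping weekends — May 29, May 30, May 31, Jun 1, …, Jun 14, Jun 15, Jun 16 — lands on Friday, 2028-06-16.

2028-06-16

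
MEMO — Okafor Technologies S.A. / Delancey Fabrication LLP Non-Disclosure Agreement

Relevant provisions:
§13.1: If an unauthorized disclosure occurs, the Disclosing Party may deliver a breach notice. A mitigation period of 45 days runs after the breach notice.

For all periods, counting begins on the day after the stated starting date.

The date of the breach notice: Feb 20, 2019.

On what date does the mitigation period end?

The last day of the mitigation period: Feb 20, 2019 + 45 days = Apr 6, 2019.

Apr 6, 2019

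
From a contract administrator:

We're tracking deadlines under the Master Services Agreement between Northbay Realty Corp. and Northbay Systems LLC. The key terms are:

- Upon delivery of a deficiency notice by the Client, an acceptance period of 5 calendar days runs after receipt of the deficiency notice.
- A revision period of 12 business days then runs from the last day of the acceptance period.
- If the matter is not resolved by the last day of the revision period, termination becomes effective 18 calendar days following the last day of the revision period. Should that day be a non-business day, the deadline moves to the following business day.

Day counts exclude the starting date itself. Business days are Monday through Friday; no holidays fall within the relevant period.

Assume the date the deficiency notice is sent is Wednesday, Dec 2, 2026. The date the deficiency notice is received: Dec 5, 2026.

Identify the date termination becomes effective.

Adding 5 calendar days to Dec 5, 2026 gives Dec 10, 2026, which is the last day of the acceptance period.
From Thursday, Dec 10, 2026, 12 business days (Dec 11, Dec 14, Dec 15, Dec 16, …, Dec 24, Dec 25, Dec 28, skipping weekends) brings us to Monday, Dec 28, 2026, which is the last day of the revision period.
The date termination becomes effective: Dec 28, 2026 + 18 days = Jan 15, 2027. Jan 15, 2027 is a Friday, so no roll-forward applies.

Jan 15, 2027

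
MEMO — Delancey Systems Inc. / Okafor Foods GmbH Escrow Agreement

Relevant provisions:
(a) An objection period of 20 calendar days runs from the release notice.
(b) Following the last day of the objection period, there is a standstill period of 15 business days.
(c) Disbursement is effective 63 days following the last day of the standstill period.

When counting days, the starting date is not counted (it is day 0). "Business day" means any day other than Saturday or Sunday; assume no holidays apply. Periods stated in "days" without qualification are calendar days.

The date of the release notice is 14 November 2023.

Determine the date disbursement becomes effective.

The last day of the objection period: 20 calendar days after 14 November 2023 is 4 December 2023.
From Monday, 4 December 2023, 15 business days (Dec 5, Dec 6, Dec 7, Dec 8, …, Dec 21, Dec 22, Dec 25, skipping weekends) brings us to Monday, 25 December 2023, which is the last day of the standstill period.
The date disbursement becomes effective: 63 calendar days after 25 December 2023 is 26 February 2024.

26 February 2024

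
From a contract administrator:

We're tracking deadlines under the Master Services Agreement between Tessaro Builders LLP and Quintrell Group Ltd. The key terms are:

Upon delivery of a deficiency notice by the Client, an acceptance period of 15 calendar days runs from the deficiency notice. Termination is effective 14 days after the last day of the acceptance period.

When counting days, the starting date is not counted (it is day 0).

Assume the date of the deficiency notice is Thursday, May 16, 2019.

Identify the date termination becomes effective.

Adding 15 calendar days to May 16, 2019 gives May 31, 2019, which is the last day of the acceptance period.
The date termination becomes effective: 14 calendar days after May 31, 2019 is Jun 14, 2019.

Jun 14, 2019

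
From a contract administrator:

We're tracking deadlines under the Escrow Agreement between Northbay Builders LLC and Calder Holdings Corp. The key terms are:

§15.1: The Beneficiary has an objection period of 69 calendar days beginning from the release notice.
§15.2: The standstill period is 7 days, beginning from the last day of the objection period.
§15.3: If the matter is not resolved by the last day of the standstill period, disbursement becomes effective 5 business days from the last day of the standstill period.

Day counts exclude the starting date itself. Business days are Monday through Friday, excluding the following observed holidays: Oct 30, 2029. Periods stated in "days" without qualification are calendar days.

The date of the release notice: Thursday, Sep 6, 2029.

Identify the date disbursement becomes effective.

The last day of the objection period: 69 calendar days after Sep 6, 2029 is Nov 14, 2029.
Adding 7 calendar days to Nov 14, 2029 gives Nov 21, 2029, which is the last day of the standstill period.
From Wednesday, Nov 21, 2029, 5 business days (Nov 22, Nov 23, Nov 26, Nov 27, Nov 28, skipping weekends) brings us to Wednesday, Nov 28, 2029, which is the date disbursement becomes effective.

Nov 28, 2029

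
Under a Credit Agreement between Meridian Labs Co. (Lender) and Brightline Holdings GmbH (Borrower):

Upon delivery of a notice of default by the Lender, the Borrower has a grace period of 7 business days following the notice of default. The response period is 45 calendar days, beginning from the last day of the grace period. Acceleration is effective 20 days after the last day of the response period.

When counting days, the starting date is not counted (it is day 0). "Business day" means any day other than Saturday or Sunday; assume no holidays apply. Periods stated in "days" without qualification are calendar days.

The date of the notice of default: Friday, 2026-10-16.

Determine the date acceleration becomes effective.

From Friday, 2026-10-16, 7 business days (Oct 19, Oct 20, Oct 21, Oct 22, Oct 23, Oct 26, Oct 27, skipping weekends) brings us to Tuesday, 2026-10-27, which is the last day of the grace period.
Adding 45 calendar days to 2026-10-27 gives 2026-12-11, which is the last day of the response period.
The date acceleration becomes effective: 2026-12-11 + 20 days = 2026-12-31.

2026-12-31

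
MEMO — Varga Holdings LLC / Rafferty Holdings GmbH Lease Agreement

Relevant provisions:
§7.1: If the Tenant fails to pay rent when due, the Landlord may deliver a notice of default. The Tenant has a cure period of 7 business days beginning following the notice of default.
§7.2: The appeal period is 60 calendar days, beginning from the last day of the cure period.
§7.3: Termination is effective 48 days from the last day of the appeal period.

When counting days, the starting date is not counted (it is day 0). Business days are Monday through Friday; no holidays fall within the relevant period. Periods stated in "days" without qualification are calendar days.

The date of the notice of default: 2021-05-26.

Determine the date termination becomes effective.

The last day of the cure period: 7 business days after Wednesday, 2021-05-26, skipping weekends — May 27, May 28, May 31, Jun 1, Jun 2, Jun 3, Jun 4 — lands on Friday, 2021-06-04.
The last day of the appeal period: 2021-06-04 + 60 days = 2021-08-03.
The date termination becomes effective: 48 calendar days after 2021-08-03 is 2021-09-20.

2021-09-20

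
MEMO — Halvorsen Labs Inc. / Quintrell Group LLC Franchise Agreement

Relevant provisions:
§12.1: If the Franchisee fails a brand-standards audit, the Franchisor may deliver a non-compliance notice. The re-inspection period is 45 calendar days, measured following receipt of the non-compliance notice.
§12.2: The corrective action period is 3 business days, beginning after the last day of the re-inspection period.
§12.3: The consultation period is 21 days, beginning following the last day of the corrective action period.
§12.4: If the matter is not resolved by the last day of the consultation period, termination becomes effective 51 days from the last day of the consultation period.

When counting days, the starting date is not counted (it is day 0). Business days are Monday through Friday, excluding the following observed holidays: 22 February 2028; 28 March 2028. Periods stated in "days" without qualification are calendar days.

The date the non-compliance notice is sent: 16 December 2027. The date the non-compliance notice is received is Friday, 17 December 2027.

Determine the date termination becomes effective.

The last day of the re-inspection period: 45 calendar days after 17 December 2027 is 31 January 2028.
The last day of the corrective action period: counting 3 business days from Monday, 31 January 2028 (Feb 1, Feb 2, Feb 3, skipping weekends) reaches Thursday, 3 February 2028.
The last day of the consultation period: 21 calendar days after 3 February 2028 is 24 February 2028.
Adding 51 calendar days to 24 February 2028 gives 15 April 2028, which is the date termination becomes effective.

15 April 2028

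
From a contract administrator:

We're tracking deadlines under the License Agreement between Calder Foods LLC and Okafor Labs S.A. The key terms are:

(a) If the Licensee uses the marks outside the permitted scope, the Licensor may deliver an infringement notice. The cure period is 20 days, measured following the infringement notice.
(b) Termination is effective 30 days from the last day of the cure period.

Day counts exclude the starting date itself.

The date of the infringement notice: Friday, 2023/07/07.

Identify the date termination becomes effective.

Adding 20 calendar days to 2023/07/07 gives 2023/07/27, which is the last day of the cure period.
Adding 30 calendar days to 2023/07/27 gives 2023/08/26, which is the date termination becomes effective.

2023/08/26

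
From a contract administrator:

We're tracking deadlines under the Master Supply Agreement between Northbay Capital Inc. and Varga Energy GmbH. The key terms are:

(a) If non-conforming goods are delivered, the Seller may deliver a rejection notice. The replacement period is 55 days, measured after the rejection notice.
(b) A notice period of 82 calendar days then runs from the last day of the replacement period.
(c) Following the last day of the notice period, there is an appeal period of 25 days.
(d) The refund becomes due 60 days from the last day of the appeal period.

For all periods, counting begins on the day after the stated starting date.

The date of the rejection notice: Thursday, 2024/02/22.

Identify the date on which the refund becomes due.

2024/10/01

Adding 55 calendar days to 2024/02/22 gives 2024/04/17, which is the last day of the replacement period.
The last day of the notice period: 2024/04/17 + 82 days = 2024/07/08.
Adding 25 calendar days to 2024/07/08 gives 2024/08/02, which is the last day of the appeal period.
The date on which the refund becomes due: 60 calendar days after 2024/08/02 is 2024/10/01.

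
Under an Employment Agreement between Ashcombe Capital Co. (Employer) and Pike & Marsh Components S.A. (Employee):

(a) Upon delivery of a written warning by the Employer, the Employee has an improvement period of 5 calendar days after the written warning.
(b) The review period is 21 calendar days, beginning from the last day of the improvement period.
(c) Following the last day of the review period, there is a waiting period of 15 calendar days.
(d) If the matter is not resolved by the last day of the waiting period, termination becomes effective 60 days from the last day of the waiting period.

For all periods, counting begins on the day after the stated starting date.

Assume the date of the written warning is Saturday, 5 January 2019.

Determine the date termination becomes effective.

16 April 2019

Adding 5 calendar days to 5 January 2019 gives 10 January 2019, which is the last day of the improvement period.
The last day of the review period: 10 January 2019 + 21 days = 31 January 2019.
The last day of the waiting period: 15 calendar days after 31 January 2019 is 15 February 2019.
The date termination becomes effective: 60 calendar days after 15 February 2019 is 16 April 2019.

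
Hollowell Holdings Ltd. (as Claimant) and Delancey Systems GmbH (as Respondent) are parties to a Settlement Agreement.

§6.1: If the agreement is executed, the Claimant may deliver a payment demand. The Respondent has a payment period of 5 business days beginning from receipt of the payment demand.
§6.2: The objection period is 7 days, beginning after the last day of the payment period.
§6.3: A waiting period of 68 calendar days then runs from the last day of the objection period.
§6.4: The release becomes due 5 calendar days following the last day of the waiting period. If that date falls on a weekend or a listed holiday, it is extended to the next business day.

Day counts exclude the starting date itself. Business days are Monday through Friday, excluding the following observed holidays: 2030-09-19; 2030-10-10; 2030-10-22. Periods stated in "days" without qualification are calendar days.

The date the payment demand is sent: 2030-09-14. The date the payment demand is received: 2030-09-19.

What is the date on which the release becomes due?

2030-12-16

From Thursday, 2030-09-19, 5 business days (Sep 20, Sep 23, Sep 24, Sep 25, Sep 26, skipping weekends) brings us to Thursday, 2030-09-26, which is the last day of the payment period.
The last day of the objection period: 7 calendar days after 2030-09-26 is 2030-10-03.
Adding 68 calendar days to 2030-10-03 gives 2030-12-10, which is the last day of the waiting period.
The date on which the release becomes due: 2030-12-10 + 5 days = 2030-12-15. That falls on a Sunday, so it rolls to the next business day, Monday, 2030-12-16.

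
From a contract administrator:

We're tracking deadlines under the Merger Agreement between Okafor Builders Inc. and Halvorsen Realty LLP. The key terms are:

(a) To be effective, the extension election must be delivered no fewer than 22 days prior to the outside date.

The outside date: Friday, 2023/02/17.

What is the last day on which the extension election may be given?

2023/01/26

2023/02/17 minus 22 days is 2023/01/26.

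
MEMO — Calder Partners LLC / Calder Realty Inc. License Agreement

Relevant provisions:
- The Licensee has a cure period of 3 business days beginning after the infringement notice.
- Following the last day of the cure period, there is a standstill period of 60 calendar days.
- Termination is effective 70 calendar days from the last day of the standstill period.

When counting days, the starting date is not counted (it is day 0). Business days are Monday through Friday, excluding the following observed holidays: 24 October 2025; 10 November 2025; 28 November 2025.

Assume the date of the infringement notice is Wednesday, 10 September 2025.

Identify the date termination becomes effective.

23 January 2026

From Wednesday, 10 September 2025, 3 business days (Sep 11, Sep 12, Sep 15, skipping weekends) brings us to Monday, 15 September 2025, which is the last day of the cure period.
Adding 60 calendar days to 15 September 2025 gives 14 November 2025, which is the last day of the standstill period.
Adding 70 calendar days to 14 November 2025 gives 23 January 2026, which is the date termination becomes effective.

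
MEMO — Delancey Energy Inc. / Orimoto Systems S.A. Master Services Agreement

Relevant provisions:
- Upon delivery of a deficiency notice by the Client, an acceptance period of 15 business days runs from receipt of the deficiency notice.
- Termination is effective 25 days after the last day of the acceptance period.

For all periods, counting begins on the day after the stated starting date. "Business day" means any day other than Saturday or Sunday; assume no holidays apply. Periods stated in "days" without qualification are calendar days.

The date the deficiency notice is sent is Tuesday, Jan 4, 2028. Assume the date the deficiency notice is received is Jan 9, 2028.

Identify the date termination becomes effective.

From Sunday, Jan 9, 2028, 15 business days (Jan 10, Jan 11, Jan 12, Jan 13, …, Jan 26, Jan 27, Jan 28, skipping weekends) brings us to Friday, Jan 28, 2028, which is the last day of the acceptance period.
The date termination becomes effective: Jan 28, 2028 + 25 days = Feb 22, 2028.

Feb 22, 2028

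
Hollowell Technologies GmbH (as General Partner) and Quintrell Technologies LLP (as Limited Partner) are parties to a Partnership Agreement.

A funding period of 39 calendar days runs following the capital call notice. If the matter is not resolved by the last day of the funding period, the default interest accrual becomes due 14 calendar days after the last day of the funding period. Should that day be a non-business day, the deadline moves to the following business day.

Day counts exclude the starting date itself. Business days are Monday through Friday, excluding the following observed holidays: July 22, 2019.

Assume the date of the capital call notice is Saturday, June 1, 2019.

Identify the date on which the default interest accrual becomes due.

July 24, 2019

Adding 39 calendar days to June 1, 2019 gives July 10, 2019, which is the last day of the funding period.
Adding 14 calendar days to July 10, 2019 gives July 24, 2019, which is the date on which the default interest accrual becomes due. July 24, 2019 is a Wednesday and is not a listed holiday, so no roll-forward applies.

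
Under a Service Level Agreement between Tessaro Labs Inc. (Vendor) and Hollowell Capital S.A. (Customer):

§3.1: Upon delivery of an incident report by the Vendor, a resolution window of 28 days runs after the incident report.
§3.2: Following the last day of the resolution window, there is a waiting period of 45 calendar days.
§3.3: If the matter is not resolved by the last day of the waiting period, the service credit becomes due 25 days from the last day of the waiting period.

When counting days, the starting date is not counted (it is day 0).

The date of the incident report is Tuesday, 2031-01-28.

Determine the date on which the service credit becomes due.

2031-05-06

The last day of the resolution window: 2031-01-28 + 28 days = 2031-02-25.
The last day of the waiting period: 45 calendar days after 2031-02-25 is 2031-04-11.
The date on which the service credit becomes due: 2031-04-11 + 25 days = 2031-05-06.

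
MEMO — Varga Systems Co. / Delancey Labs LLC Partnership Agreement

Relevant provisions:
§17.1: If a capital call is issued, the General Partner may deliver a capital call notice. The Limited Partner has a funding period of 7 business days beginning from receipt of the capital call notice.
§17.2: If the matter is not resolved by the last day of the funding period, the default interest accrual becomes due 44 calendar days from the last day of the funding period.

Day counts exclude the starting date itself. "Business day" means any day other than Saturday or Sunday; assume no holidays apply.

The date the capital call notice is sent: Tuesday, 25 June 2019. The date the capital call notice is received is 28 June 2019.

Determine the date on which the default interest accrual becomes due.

22 August 2019

From Friday, 28 June 2019, 7 business days (Jul 1, Jul 2, Jul 3, Jul 4, Jul 5, Jul 8, Jul 9, skipping weekends) brings us to Tuesday, 9 July 2019, which is the last day of the funding period.
Adding 44 calendar days to 9 July 2019 gives 22 August 2019, which is the date on which the default interest accrual becomes due.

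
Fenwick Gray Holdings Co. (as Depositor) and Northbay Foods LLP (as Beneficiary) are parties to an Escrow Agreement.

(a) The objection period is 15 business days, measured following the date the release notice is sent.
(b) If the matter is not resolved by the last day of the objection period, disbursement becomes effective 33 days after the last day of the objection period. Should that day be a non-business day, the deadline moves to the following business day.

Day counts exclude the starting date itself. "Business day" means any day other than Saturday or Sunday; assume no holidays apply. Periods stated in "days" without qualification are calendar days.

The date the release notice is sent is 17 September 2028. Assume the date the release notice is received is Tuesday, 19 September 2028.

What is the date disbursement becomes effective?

8 November 2028

From Sunday, 17 September 2028, 15 business days (Sep 18, Sep 19, Sep 20, Sep 21, …, Oct 4, Oct 5, Oct 6, skipping weekends) brings us to Friday, 6 October 2028, which is the last day of the objection period.
The date disbursement becomes effective: 6 October 2028 + 33 days = 8 November 2028. 8 November 2028 is a Wednesday, so no roll-forward applies.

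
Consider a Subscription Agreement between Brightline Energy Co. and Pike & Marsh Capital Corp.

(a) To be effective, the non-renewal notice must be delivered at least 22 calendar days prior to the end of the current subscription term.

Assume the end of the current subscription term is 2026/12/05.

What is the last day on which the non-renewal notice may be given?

2026/11/13

Counting back 22 calendar days from 2026/12/05 gives 2026/11/13.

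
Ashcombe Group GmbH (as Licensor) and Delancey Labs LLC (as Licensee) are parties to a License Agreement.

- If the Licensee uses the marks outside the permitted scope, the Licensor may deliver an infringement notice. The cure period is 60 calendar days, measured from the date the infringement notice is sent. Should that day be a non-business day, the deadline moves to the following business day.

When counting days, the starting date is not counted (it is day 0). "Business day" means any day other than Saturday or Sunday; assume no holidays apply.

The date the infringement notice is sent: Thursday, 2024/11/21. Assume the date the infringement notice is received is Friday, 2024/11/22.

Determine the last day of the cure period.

2025/01/20

The last day of the cure period: 60 calendar days after 2024/11/21 is 2025/01/20. 2025/01/20 is a Monday, so no roll-forward applies.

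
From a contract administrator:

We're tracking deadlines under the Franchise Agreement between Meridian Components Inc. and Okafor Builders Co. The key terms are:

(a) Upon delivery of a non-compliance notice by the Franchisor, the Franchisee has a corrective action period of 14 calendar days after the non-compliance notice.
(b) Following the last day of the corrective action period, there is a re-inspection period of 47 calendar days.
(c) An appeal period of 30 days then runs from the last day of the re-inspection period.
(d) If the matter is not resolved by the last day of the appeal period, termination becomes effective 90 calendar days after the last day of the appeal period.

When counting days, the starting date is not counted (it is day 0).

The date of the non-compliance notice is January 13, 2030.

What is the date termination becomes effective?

July 13, 2030

Adding 14 calendar days to January 13, 2030 gives January 27, 2030, which is the last day of the corrective action period.
The last day of the re-inspection period: 47 calendar days after January 27, 2030 is March 15, 2030.
The last day of the appeal period: March 15, 2030 + 30 days = April 14, 2030.
The date termination becomes effective: April 14, 2030 + 90 days = July 13, 2030.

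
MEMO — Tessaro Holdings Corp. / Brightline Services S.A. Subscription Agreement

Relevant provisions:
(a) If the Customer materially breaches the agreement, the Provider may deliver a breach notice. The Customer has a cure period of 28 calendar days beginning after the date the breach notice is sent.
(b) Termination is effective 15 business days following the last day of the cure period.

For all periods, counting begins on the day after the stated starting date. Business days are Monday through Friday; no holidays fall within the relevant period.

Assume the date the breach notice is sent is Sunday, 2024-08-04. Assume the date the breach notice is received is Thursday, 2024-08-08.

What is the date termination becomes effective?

2024-09-20

The last day of the cure period: 2024-08-04 + 28 days = 2024-09-01.
From Sunday, 2024-09-01, 15 business days (Sep 2, Sep 3, Sep 4, Sep 5, …, Sep 18, Sep 19, Sep 20, skipping weekends) brings us to Friday, 2024-09-20, which is the date termination becomes effective.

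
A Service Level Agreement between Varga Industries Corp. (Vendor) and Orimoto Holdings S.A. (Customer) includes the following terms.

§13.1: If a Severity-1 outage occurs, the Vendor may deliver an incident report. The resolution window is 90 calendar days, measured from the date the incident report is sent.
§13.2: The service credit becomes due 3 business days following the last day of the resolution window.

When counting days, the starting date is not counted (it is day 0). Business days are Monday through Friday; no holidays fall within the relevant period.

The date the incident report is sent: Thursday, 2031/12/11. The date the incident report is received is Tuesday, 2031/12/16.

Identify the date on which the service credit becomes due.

Adding 90 calendar days to 2031/12/11 gives 2032/03/10, which is the last day of the resolution window.
From Wednesday, 2032/03/10, 3 business days (Mar 11, Mar 12, Mar 15, skipping weekends) brings us to Monday, 2032/03/15, which is the date on which the service credit becomes due.

2032/03/15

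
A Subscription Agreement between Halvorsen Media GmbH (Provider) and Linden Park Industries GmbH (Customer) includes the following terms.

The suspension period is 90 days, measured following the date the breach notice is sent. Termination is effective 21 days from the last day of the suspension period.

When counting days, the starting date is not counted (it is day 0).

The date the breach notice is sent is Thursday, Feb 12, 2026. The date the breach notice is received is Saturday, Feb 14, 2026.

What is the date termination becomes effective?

The last day of the suspension period: Feb 12, 2026 + 90 days = May 13, 2026.
The date termination becomes effective: May 13, 2026 + 21 days = Jun 3, 2026.

Jun 3, 2026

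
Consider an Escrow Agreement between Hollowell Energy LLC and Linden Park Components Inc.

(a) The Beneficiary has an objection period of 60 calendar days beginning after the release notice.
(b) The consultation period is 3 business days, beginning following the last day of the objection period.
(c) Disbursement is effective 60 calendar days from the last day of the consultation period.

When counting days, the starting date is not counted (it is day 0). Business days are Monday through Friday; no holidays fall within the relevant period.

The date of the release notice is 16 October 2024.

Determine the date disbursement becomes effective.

16 February 2025

Adding 60 calendar days to 16 October 2024 gives 15 December 2024, which is the last day of the objection period.
The last day of the consultation period: counting 3 business days from Sunday, 15 December 2024 (Dec 16, Dec 17, Dec 18, skipping weekends) reaches Wednesday, 18 December 2024.
The date disbursement becomes effective: 60 calendar days after 18 December 2024 is 16 February 2025.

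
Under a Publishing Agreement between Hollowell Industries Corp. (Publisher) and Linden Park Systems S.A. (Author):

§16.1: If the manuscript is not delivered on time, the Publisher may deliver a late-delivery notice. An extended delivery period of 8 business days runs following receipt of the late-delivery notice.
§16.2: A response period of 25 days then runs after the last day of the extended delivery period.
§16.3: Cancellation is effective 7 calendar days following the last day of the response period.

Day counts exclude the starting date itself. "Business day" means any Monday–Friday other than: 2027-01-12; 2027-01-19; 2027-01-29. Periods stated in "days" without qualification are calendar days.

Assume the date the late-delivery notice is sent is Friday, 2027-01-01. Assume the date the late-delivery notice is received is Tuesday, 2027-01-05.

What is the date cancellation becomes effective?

2027-02-19

From Tuesday, 2027-01-05, 8 business days (Jan 6, Jan 7, Jan 8, Jan 11, Jan 13, Jan 14, Jan 15, Jan 18, skipping weekends and the listed holiday on Jan 12) brings us to Monday, 2027-01-18, which is the last day of the extended delivery period.
Adding 25 calendar days to 2027-01-18 gives 2027-02-12, which is the last day of the response period.
Adding 7 calendar days to 2027-02-12 gives 2027-02-19, which is the date cancellation becomes effective.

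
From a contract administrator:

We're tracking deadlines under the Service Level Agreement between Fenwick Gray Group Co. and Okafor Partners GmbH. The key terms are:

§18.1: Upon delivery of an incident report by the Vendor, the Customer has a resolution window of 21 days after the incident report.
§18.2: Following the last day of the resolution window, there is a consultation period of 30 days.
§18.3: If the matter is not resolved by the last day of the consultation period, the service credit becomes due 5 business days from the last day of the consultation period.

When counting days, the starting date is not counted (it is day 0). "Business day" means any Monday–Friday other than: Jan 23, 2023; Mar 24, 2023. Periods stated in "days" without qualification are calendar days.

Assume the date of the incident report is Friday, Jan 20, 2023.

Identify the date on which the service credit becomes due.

The last day of the resolution window: 21 calendar days after Jan 20, 2023 is Feb 10, 2023.
Adding 30 calendar days to Feb 10, 2023 gives Mar 12, 2023, which is the last day of the consultation period.
The date on which the service credit becomes due: counting 5 business days from Sunday, Mar 12, 2023 (Mar 13, Mar 14, Mar 15, Mar 16, Mar 17, skipping weekends) reaches Friday, Mar 17, 2023.

Mar 17, 2023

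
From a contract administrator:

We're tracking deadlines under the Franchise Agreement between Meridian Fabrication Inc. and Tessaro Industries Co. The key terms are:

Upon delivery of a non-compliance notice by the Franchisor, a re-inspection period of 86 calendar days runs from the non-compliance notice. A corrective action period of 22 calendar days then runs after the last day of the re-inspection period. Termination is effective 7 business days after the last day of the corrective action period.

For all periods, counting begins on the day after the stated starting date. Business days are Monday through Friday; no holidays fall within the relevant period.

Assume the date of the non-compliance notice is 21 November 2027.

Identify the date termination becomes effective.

The last day of the re-inspection period: 86 calendar days after 21 November 2027 is 15 February 2028.
The last day of the corrective action period: 22 calendar days after 15 February 2028 is 8 March 2028.
The date termination becomes effective: 7 business days after Wednesday, 8 March 2028, skipping weekends — Mar 9, Mar 10, Mar 13, Mar 14, Mar 15, Mar 16, Mar 17 — lands on Friday, 17 March 2028.

17 March 2028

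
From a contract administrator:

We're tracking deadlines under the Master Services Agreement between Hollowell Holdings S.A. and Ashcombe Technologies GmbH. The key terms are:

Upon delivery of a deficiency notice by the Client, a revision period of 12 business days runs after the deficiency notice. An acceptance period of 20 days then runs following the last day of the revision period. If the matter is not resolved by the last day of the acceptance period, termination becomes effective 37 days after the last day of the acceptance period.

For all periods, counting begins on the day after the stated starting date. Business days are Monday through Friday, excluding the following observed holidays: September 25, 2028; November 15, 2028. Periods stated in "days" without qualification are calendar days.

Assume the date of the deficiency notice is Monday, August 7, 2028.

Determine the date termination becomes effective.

The last day of the revision period: 12 business days after Monday, August 7, 2028, skipping weekends — Aug 8, Aug 9, Aug 10, Aug 11, …, Aug 21, Aug 22, Aug 23 — lands on Wednesday, August 23, 2028.
The last day of the acceptance period: 20 calendar days after August 23, 2028 is September 12, 2028.
The date termination becomes effective: September 12, 2028 + 37 days = October 19, 2028.

October 19, 2028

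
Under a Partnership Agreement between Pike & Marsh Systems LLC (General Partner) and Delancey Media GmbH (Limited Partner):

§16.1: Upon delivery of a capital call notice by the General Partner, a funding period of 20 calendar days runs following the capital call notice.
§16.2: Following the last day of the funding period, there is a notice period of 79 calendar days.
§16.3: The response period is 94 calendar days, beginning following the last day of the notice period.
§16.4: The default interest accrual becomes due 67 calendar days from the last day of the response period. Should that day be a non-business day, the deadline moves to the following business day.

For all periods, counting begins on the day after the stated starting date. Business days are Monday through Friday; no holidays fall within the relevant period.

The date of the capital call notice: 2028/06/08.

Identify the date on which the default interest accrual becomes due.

2029/02/23

Adding 20 calendar days to 2028/06/08 gives 2028/06/28, which is the last day of the funding period.
The last day of the notice period: 79 calendar days after 2028/06/28 is 2028/09/15.
Adding 94 calendar days to 2028/09/15 gives 2028/12/18, which is the last day of the response period.
The date on which the default interest accrual becomes due: 67 calendar days after 2028/12/18 is 2029/02/23. 2029/02/23 is a Friday, so no roll-forward applies.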